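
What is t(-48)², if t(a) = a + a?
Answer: 9216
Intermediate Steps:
t(a) = 2*a
t(-48)² = (2*(-48))² = (-96)² = 9216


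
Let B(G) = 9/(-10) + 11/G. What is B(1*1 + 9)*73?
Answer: 73/5 ≈ 14.600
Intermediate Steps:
B(G) = -9/10 + 11/G (B(G) = 9*(-1/10) + 11/G = -9/10 + 11/G)
B(1*1 + 9)*73 = (-9/10 + 11/(1*1 + 9))*73 = (-9/10 + 11/(1 + 9))*73 = (-9/10 + 11/10)*73 = (1/5)*73 = 73/5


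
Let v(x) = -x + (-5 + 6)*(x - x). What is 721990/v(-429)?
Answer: 721990/429 ≈ 1683.0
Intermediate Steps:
v(x) = -x (v(x) = -x + 1*0 = -x + 0 = -x)
721990/v(-429) = 721990/((-1*(-429))) = 721990/429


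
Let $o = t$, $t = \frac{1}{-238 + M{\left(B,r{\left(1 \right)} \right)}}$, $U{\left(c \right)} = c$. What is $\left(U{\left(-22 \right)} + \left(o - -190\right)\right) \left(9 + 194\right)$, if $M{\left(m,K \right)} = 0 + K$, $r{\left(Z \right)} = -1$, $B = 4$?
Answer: $\frac{8150653}{239} \approx 34103.0$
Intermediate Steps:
$M{\left(m,K \right)} = K$
$t = - \frac{1}{239}$ ($t = \frac{1}{-238 - 1} = \frac{1}{-239} = - \frac{1}{239} \approx -0.0041841$)
$o = - \frac{1}{239} \approx -0.0041841$
$\left(U{\left(-22 \right)} + \left(o - -190\right)\right) \left(9 + 194\right) = \left(-22 - - \frac{45409}{239}\right) \left(9 + 194\right) = \left(-22 + \left(- \frac{1}{239} + 190\right)\right) 203 = \left(-22 + \frac{45409}{239}\right) 203 = \frac{40151}{239} \cdot 203 = \frac{8150653}{239}$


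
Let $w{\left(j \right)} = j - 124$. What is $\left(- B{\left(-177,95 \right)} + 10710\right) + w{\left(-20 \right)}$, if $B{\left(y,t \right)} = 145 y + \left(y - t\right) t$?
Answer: $62071$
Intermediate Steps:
$B{\left(y,t \right)} = 145 y + t \left(y - t\right)$
$w{\left(j \right)} = -124 + j$
$\left(- B{\left(-177,95 \right)} + 10710\right) + w{\left(-20 \right)} = \left(- (- 95^{2} + 145 \left(-177\right) + 95 \left(-177\right)) + 10710\right) - 144 = \left(- (\left(-1\right) 9025 - 25665 - 16815) + 10710\right) - 144 = \left(- (-9025 - 25665 - 16815) + 10710\right) - 144 = \left(\left(-1\right) \left(-51505\right) + 10710\right) - 144 = \left(51505 + 10710\right) - 144 = 62215 - 144 = 62071$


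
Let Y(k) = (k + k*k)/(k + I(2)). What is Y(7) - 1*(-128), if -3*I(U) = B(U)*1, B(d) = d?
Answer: 2600/19 ≈ 136.84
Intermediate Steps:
I(U) = -U/3
Y(k) = (k + k²)/(-⅔ + k) (Y(k) = (k + k*k)/(k - ⅓*2) = (k + k²)/(k - ⅔) = (k + k²)/(-⅔ + k))
Y(7) - 1*(-128) = 3*7*(1 + 7)/(-2 + 3*7) - 1*(-128) = 3*7*8/(-2 + 21) + 128 = 3*7*8/19 + 128 = 3*7*(1/19)*8 + 128 = 168/19 + 128 = 2600/19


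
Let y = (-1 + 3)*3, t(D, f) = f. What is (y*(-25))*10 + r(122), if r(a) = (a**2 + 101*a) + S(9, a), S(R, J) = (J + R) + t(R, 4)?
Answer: 25841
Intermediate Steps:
y = 6 (y = 2*3 = 6)
S(R, J) = 4 + J + R (S(R, J) = (J + R) + 4 = 4 + J + R)
r(a) = 13 + a**2 + 102*a (r(a) = (a**2 + 101*a) + (4 + a + 9) = (a**2 + 101*a) + (13 + a) = 13 + a**2 + 102*a)
(y*(-25))*10 + r(122) = (6*(-25))*10 + (13 + 122**2 + 102*122) = -150*10 + (13 + 14884 + 12444) = -1500 + 27341 = 25841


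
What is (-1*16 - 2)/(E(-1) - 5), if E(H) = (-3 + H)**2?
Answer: -18/11 ≈ -1.6364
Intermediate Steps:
(-1*16 - 2)/(E(-1) - 5) = (-1*16 - 2)/((-3 - 1)**2 - 5) = (-16 - 2)/((-4)**2 - 5) = -18/(16 - 5) = -18/11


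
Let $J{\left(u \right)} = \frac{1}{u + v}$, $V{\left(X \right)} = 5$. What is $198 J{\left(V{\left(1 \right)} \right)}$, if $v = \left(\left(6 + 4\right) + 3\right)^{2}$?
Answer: $\frac{33}{29} \approx 1.1379$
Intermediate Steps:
$v = 169$ ($v = \left(10 + 3\right)^{2} = 13^{2} = 169$)
$J{\left(u \right)} = \frac{1}{169 + u}$ ($J{\left(u \right)} = \frac{1}{u + 169} = \frac{1}{169 + u}$)
$198 J{\left(V{\left(1 \right)} \right)} = \frac{198}{169 + 5} = \frac{198}{174} = 198 \cdot \frac{1}{174} = \frac{33}{29}$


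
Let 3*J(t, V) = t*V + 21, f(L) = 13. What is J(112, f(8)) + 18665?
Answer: 57472/3 ≈ 19157.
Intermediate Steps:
J(t, V) = 7 + V*t/3 (J(t, V) = (t*V + 21)/3 = (V*t + 21)/3 = (21 + V*t)/3 = 7 + V*t/3)
J(112, f(8)) + 18665 = (7 + (1/3)*13*112) + 18665 = (7 + 1456/3) + 18665 = 1477/3 + 18665 = 57472/3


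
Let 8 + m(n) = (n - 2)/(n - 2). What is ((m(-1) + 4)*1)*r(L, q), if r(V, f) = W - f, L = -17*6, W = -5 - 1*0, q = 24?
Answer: 87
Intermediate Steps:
W = -5 (W = -5 + 0 = -5)
m(n) = -7 (m(n) = -8 + (n - 2)/(n - 2) = -8 + (-2 + n)/(-2 + n) = -8 + 1 = -7)
L = -102
r(V, f) = -5 - f
((m(-1) + 4)*1)*r(L, q) = ((-7 + 4)*1)*(-5 - 1*24) = (-3*1)*(-5 - 24) = -3*(-29) = 87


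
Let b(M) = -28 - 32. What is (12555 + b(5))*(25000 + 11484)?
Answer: 455867580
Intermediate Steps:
b(M) = -60
(12555 + b(5))*(25000 + 11484) = (12555 - 60)*(25000 + 11484) = 12495*36484 = 455867580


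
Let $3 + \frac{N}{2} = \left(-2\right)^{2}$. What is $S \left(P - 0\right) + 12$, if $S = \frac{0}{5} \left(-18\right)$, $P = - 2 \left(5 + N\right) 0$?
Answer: $12$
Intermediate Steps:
$N = 2$ ($N = -6 + 2 \left(-2\right)^{2} = -6 + 2 \cdot 4 = -6 + 8 = 2$)
$P = 0$ ($P = - 2 \left(5 + 2\right) 0 = \left(-2\right) 7 \cdot 0 = \left(-14\right) 0 = 0$)
$S = 0$ ($S = 0 \cdot \frac{1}{5} \left(-18\right) = 0 \left(-18\right) = 0$)
$S \left(P - 0\right) + 12 = 0 \left(0 - 0\right) + 12 = 0 \left(0 + 0\right) + 12 = 0 \cdot 0 + 12 = 0 + 12 = 12$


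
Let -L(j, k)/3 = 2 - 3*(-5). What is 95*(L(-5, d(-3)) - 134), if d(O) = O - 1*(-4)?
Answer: -17575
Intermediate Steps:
d(O) = 4 + O (d(O) = O + 4 = 4 + O)
L(j, k) = -51 (L(j, k) = -3*(2 - 3*(-5)) = -3*(2 + 15) = -3*17 = -51)
95*(L(-5, d(-3)) - 134) = 95*(-51 - 134) = 95*(-185) = -17575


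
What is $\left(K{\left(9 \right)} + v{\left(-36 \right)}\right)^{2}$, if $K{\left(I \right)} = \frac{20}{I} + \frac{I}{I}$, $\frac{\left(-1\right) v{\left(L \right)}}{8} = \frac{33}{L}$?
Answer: $\frac{9025}{81} \approx 111.42$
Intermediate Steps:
$v{\left(L \right)} = - \frac{264}{L}$ ($v{\left(L \right)} = - 8 \frac{33}{L} = - \frac{264}{L}$)
$K{\left(I \right)} = 1 + \frac{20}{I}$ ($K{\left(I \right)} = \frac{20}{I} + 1 = 1 + \frac{20}{I}$)
$\left(K{\left(9 \right)} + v{\left(-36 \right)}\right)^{2} = \left(\frac{20 + 9}{9} - \frac{264}{-36}\right)^{2} = \left(\frac{1}{9} \cdot 29 - - \frac{22}{3}\right)^{2} = \left(\frac{29}{9} + \frac{22}{3}\right)^{2} = \left(\frac{95}{9}\right)^{2} = \frac{9025}{81}$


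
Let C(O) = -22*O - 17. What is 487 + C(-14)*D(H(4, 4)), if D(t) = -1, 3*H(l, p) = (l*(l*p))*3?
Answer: 196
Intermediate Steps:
H(l, p) = p*l² (H(l, p) = ((l*(l*p))*3)/3 = ((p*l²)*3)/3 = (3*p*l²)/3 = p*l²)
C(O) = -17 - 22*O
487 + C(-14)*D(H(4, 4)) = 487 + (-17 - 22*(-14))*(-1) = 487 + (-17 + 308)*(-1) = 487 + 291*(-1) = 487 - 291 = 196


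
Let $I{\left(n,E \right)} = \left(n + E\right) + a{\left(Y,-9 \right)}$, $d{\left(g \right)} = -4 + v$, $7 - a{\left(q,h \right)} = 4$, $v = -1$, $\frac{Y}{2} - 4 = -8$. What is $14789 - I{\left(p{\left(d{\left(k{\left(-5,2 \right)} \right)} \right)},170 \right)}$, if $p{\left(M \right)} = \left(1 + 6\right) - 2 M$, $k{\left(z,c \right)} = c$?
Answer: $14599$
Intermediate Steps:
$Y = -8$ ($Y = 8 + 2 \left(-8\right) = 8 - 16 = -8$)
$a{\left(q,h \right)} = 3$ ($a{\left(q,h \right)} = 7 - 4 = 3$)
$d{\left(g \right)} = -5$ ($d{\left(g \right)} = -4 - 1 = -5$)
$p{\left(M \right)} = 7 - 2 M$
$I{\left(n,E \right)} = 3 + E + n$ ($I{\left(n,E \right)} = \left(n + E\right) + 3 = \left(E + n\right) + 3 = 3 + E + n$)
$14789 - I{\left(p{\left(d{\left(k{\left(-5,2 \right)} \right)} \right)},170 \right)} = 14789 - \left(3 + 170 + \left(7 - -10\right)\right) = 14789 - \left(3 + 170 + \left(7 + 10\right)\right) = 14789 - \left(3 + 170 + 17\right) = 14789 - 190 = 14599$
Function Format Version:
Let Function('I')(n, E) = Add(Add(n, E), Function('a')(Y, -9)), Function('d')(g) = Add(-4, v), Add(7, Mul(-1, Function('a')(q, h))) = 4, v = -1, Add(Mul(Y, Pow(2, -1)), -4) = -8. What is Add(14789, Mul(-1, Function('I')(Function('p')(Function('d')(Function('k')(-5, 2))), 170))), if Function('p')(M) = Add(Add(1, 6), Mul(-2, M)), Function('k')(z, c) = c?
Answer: 14599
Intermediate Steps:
Y = -8 (Y = Add(8, Mul(2, -8)) = Add(8, -16) = -8)
Function('a')(q, h) = 3 (Function('a')(q, h) = Add(7, Mul(-1, 4)) = Add(7, -4) = 3)
Function('d')(g) = -5 (Function('d')(g) = Add(-4, -1) = -5)
Function('p')(M) = Add(7, Mul(-2, M))
Function('I')(n, E) = Add(3, E, n) (Function('I')(n, E) = Add(Add(n, E), 3) = Add(Add(E, n), 3) = Add(3, E, n))
Add(14789, Mul(-1, Function('I')(Function('p')(Function('d')(Function('k')(-5, 2))), 170))) = Add(14789, Mul(-1, Add(3, 170, Add(7, Mul(-2, -5))))) = Add(14789, Mul(-1, Add(3, 170, Add(7, 10)))) = Add(14789, Mul(-1, Add(3, 170, 17))) = Add(14789, Mul(-1, 190)) = Add(14789, -190) = 14599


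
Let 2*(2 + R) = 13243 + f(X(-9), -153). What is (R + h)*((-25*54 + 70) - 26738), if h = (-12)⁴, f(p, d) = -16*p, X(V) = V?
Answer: -768463695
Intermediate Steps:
R = 13383/2 (R = -2 + (13243 - 16*(-9))/2 = -2 + (13243 + 144)/2 = -2 + (½)*13387 = -2 + 13387/2 = 13383/2 ≈ 6691.5)
h = 20736
(R + h)*((-25*54 + 70) - 26738) = (13383/2 + 20736)*((-25*54 + 70) - 26738) = 54855*((-1350 + 70) - 26738)/2 = 54855*(-1280 - 26738)/2 = (54855/2)*(-28018) = -768463695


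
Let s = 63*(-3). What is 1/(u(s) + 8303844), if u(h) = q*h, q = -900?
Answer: 1/8473944 ≈ 1.1801e-7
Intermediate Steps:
s = -189
u(h) = -900*h
1/(u(s) + 8303844) = 1/(-900*(-189) + 8303844) = 1/(170100 + 8303844) = 1/8473944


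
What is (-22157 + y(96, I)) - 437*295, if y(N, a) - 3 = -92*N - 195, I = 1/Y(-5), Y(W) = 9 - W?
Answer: -160096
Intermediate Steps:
I = 1/14 (I = 1/(9 - 1*(-5)) = 1/(9 + 5) = 1/14 ≈ 0.071429)
y(N, a) = -192 - 92*N (y(N, a) = 3 + (-92*N - 195) = 3 + (-195 - 92*N) = -192 - 92*N)
(-22157 + y(96, I)) - 437*295 = (-22157 + (-192 - 92*96)) - 437*295 = (-22157 + (-192 - 8832)) - 1*128915 = (-22157 - 9024) - 128915 = -31181 - 128915 = -160096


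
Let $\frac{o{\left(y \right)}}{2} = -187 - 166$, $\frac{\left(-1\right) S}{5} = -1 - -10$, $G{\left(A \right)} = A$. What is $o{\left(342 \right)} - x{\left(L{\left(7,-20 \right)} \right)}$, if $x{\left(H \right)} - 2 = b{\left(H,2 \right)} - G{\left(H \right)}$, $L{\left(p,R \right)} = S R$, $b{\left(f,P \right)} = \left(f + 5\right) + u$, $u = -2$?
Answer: $-711$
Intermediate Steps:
$b{\left(f,P \right)} = 3 + f$ ($b{\left(f,P \right)} = \left(f + 5\right) - 2 = \left(5 + f\right) - 2 = 3 + f$)
$S = -45$ ($S = - 5 \left(-1 - -10\right) = - 5 \left(-1 + 10\right) = \left(-5\right) 9 = -45$)
$L{\left(p,R \right)} = - 45 R$
$x{\left(H \right)} = 5$ ($x{\left(H \right)} = 2 + \left(\left(3 + H\right) - H\right) = 2 + 3 = 5$)
$o{\left(y \right)} = -706$ ($o{\left(y \right)} = 2 \left(-187 - 166\right) = 2 \left(-353\right) = -706$)
$o{\left(342 \right)} - x{\left(L{\left(7,-20 \right)} \right)} = -706 - 5 = -711$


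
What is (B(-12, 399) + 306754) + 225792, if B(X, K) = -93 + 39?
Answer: 532492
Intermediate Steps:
B(X, K) = -54
(B(-12, 399) + 306754) + 225792 = (-54 + 306754) + 225792 = 306700 + 225792 = 532492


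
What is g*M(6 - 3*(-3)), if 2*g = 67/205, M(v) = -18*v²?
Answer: -27135/41 ≈ -661.83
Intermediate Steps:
g = 67/410 (g = (67/205)/2 = (67*(1/205))/2 = (½)*(67/205) = 67/410 ≈ 0.16341)
g*M(6 - 3*(-3)) = 67*(-18*(6 - 3*(-3))²)/410 = 67*(-18*(6 + 9)²)/410 = 67*(-18*15²)/410 = 67*(-18*225)/410 = (67/410)*(-4050) = -27135/41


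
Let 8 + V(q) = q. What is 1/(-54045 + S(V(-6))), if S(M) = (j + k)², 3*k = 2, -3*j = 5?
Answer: -1/54044 ≈ -1.8503e-5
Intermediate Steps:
j = -5/3 (j = -⅓*5 = -5/3 ≈ -1.6667)
k = ⅔ (k = (⅓)*2 = ⅔ ≈ 0.66667)
V(q) = -8 + q
S(M) = 1 (S(M) = (-5/3 + ⅔)² = (-1)² = 1)
1/(-54045 + S(V(-6))) = 1/(-54045 + 1) = 1/(-54044) = -1/54044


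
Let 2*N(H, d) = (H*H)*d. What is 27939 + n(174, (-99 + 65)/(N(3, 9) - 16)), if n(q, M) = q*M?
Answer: 1357179/49 ≈ 27698.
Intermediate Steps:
N(H, d) = d*H**2/2 (N(H, d) = ((H*H)*d)/2 = (H**2*d)/2 = (d*H**2)/2 = d*H**2/2)
n(q, M) = M*q
27939 + n(174, (-99 + 65)/(N(3, 9) - 16)) = 27939 + ((-99 + 65)/((1/2)*9*3**2 - 16))*174 = 27939 - 34/((1/2)*9*9 - 16)*174 = 27939 - 34/(81/2 - 16)*174 = 27939 - 34/49/2*174 = 27939 - 34*2/49*174 = 27939 - 68/49*174 = 27939 - 11832/49 = 1357179/49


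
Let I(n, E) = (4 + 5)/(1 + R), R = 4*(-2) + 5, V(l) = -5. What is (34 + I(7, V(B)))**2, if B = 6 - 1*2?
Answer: 3481/4 ≈ 870.25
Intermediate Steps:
B = 4 (B = 6 - 2 = 4)
R = -3 (R = -8 + 5 = -3)
I(n, E) = -9/2 (I(n, E) = (4 + 5)/(1 - 3) = 9/(-2) = 9*(-1/2) = -9/2)
(34 + I(7, V(B)))**2 = (34 - 9/2)**2 = (59/2)**2 = 3481/4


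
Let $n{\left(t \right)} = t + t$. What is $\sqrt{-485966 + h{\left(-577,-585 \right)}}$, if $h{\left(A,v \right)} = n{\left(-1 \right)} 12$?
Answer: $i \sqrt{485990} \approx 697.13 i$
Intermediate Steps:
$n{\left(t \right)} = 2 t$
$h{\left(A,v \right)} = -24$ ($h{\left(A,v \right)} = 2 \left(-1\right) 12 = \left(-2\right) 12 = -24$)
$\sqrt{-485966 + h{\left(-577,-585 \right)}} = \sqrt{-485966 - 24} = \sqrt{-485990} = i \sqrt{485990}$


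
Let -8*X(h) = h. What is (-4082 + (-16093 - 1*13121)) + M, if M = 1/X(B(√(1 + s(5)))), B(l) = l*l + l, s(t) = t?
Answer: -166488/5 + 4*√6/15 ≈ -33297.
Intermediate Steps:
B(l) = l + l² (B(l) = l² + l = l + l²)
X(h) = -h/8
M = -4*√6/(3*(1 + √6)) (M = 1/(-√(1 + 5)*(1 + √(1 + 5))/8) = 1/(-√6*(1 + √6)/8) = -4*√6/(3*(1 + √6)) ≈ -0.94680)
(-4082 + (-16093 - 1*13121)) + M = (-4082 + (-16093 - 1*13121)) + (-8/5 + 4*√6/15) = (-4082 + (-16093 - 13121)) + (-8/5 + 4*√6/15) = (-4082 - 29214) + (-8/5 + 4*√6/15) = -33296 + (-8/5 + 4*√6/15) = -166488/5 + 4*√6/15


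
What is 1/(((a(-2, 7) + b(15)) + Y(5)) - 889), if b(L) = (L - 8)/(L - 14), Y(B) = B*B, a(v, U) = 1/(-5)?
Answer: -5/4286 ≈ -0.0011666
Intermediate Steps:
a(v, U) = -⅕
Y(B) = B²
b(L) = (-8 + L)/(-14 + L)
1/(((a(-2, 7) + b(15)) + Y(5)) - 889) = 1/(((-⅕ + (-8 + 15)/(-14 + 15)) + 5²) - 889) = 1/(((-⅕ + 7/1) + 25) - 889) = 1/(((-⅕ + 1*7) + 25) - 889) = 1/(((-⅕ + 7) + 25) - 889) = 1/((34/5 + 25) - 889) = 1/(159/5 - 889) = 1/(-4286/5) = -5/4286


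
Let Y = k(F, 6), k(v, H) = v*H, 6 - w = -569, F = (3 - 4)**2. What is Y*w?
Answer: 3450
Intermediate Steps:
F = 1 (F = (-1)**2 = 1)
w = 575 (w = 6 - 1*(-569) = 6 + 569 = 575)
k(v, H) = H*v
Y = 6 (Y = 6*1 = 6)
Y*w = 6*575 = 3450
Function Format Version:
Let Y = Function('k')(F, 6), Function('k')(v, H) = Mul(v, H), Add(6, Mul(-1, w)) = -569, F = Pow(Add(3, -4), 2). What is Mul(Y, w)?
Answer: 3450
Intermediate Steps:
F = 1 (F = Pow(-1, 2) = 1)
w = 575 (w = Add(6, Mul(-1, -569)) = Add(6, 569) = 575)
Function('k')(v, H) = Mul(H, v)
Y = 6 (Y = Mul(6, 1) = 6)
Mul(Y, w) = Mul(6, 575) = 3450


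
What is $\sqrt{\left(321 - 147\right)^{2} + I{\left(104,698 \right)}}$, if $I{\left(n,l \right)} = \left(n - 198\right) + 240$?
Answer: $\sqrt{30422} \approx 174.42$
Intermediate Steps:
$I{\left(n,l \right)} = 42 + n$ ($I{\left(n,l \right)} = \left(-198 + n\right) + 240 = 42 + n$)
$\sqrt{\left(321 - 147\right)^{2} + I{\left(104,698 \right)}} = \sqrt{\left(321 - 147\right)^{2} + \left(42 + 104\right)} = \sqrt{174^{2} + 146} = \sqrt{30276 + 146} = \sqrt{30422}$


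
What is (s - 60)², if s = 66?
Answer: 36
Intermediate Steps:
(s - 60)² = (66 - 60)² = 6² = 36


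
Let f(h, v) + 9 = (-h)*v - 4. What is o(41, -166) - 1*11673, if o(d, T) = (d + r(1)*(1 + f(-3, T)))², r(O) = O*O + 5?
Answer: 9102688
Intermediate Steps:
r(O) = 5 + O² (r(O) = O² + 5 = 5 + O²)
f(h, v) = -13 - h*v (f(h, v) = -9 + ((-h)*v - 4) = -9 + (-h*v - 4) = -9 + (-4 - h*v) = -13 - h*v)
o(d, T) = (-72 + d + 18*T)² (o(d, T) = (d + (5 + 1²)*(1 + (-13 - 1*(-3)*T)))² = (d + (5 + 1)*(1 + (-13 + 3*T)))² = (d + 6*(-12 + 3*T))² = (d + (-72 + 18*T))² = (-72 + d + 18*T)²)
o(41, -166) - 1*11673 = (-72 + 41 + 18*(-166))² - 1*11673 = (-72 + 41 - 2988)² - 11673 = (-3019)² - 11673 = 9114361 - 11673 = 9102688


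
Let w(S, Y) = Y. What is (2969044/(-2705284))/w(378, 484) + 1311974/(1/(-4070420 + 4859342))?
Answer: 338811021776128087931/327339364 ≈ 1.0350e+12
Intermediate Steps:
(2969044/(-2705284))/w(378, 484) + 1311974/(1/(-4070420 + 4859342)) = (2969044/(-2705284))/484 + 1311974/(1/(-4070420 + 4859342)) = (2969044*(-1/2705284))*(1/484) + 1311974/(1/788922) = -742261/676321*1/484 + 1311974/(1/788922) = -742261/327339364 + 1311974*788922 = -742261/327339364 + 1035045152028 = 338811021776128087931/327339364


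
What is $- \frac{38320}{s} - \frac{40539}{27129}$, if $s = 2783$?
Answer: $- \frac{384134439}{25166669} \approx -15.264$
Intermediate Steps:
$- \frac{38320}{s} - \frac{40539}{27129} = - \frac{38320}{2783} - \frac{40539}{27129} = \left(-38320\right) \frac{1}{2783} - \frac{13513}{9043} = - \frac{38320}{2783} - \frac{13513}{9043} = - \frac{384134439}{25166669}$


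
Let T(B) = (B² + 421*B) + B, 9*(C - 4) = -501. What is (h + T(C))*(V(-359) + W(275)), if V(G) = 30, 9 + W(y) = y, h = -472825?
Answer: -1310578480/9 ≈ -1.4562e+8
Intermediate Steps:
W(y) = -9 + y
C = -155/3 (C = 4 + (⅑)*(-501) = 4 - 167/3 = -155/3 ≈ -51.667)
T(B) = B² + 422*B
(h + T(C))*(V(-359) + W(275)) = (-472825 - 155*(422 - 155/3)/3)*(30 + (-9 + 275)) = (-472825 - 155/3*1111/3)*(30 + 266) = (-472825 - 172205/9)*296 = -4427630/9*296 = -1310578480/9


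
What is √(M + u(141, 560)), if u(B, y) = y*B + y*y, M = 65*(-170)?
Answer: 9*√4710 ≈ 617.67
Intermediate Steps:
M = -11050
u(B, y) = y² + B*y (u(B, y) = B*y + y² = y² + B*y)
√(M + u(141, 560)) = √(-11050 + 560*(141 + 560)) = √(-11050 + 560*701) = √(-11050 + 392560) = √381510 = 9*√4710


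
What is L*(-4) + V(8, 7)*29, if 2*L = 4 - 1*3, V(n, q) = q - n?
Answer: -31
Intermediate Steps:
L = ½ (L = (4 - 1*3)/2 = (4 - 3)/2 = (½)*1 = ½ ≈ 0.50000)
L*(-4) + V(8, 7)*29 = (½)*(-4) + (7 - 1*8)*29 = -2 + (7 - 8)*29 = -2 - 1*29 = -2 - 29 = -31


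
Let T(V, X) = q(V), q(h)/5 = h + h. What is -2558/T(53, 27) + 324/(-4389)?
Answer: -1899797/387695 ≈ -4.9002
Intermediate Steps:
q(h) = 10*h (q(h) = 5*(h + h) = 5*(2*h) = 10*h)
T(V, X) = 10*V
-2558/T(53, 27) + 324/(-4389) = -2558/(10*53) + 324/(-4389) = -2558/530 + 324*(-1/4389) = -2558*1/530 - 108/1463 = -1279/265 - 108/1463 = -1899797/387695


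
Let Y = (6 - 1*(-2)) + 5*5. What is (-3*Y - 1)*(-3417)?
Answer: 341700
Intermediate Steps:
Y = 33 (Y = (6 + 2) + 25 = 8 + 25 = 33)
(-3*Y - 1)*(-3417) = (-3*33 - 1)*(-3417) = (-99 - 1)*(-3417) = -100*(-3417) = 341700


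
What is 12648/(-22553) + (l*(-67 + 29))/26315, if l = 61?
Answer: -20268946/31235905 ≈ -0.64890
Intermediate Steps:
12648/(-22553) + (l*(-67 + 29))/26315 = 12648/(-22553) + (61*(-67 + 29))/26315 = 12648*(-1/22553) + (61*(-38))*(1/26315) = -12648/22553 - 2318*1/26315 = -12648/22553 - 122/1385 = -20268946/31235905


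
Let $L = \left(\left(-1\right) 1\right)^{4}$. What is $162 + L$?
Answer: $163$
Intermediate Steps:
$L = 1$ ($L = \left(-1\right)^{4} = 1$)
$162 + L = 162 + 1 = 163$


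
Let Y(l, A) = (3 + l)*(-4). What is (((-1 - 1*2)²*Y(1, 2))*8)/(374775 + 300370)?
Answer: -1152/675145 ≈ -0.0017063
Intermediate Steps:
Y(l, A) = -12 - 4*l
(((-1 - 1*2)²*Y(1, 2))*8)/(374775 + 300370) = (((-1 - 1*2)²*(-12 - 4*1))*8)/(374775 + 300370) = (((-1 - 2)²*(-12 - 4))*8)/675145 = (((-3)²*(-16))*8)*(1/675145) = ((9*(-16))*8)*(1/675145) = -144*8*(1/675145) = -1152*1/675145 = -1152/675145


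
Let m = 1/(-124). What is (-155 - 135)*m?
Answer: 145/62 ≈ 2.3387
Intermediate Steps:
m = -1/124 ≈ -0.0080645
(-155 - 135)*m = (-155 - 135)*(-1/124) = -290*(-1/124) = 145/62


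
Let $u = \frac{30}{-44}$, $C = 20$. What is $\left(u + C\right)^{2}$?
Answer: $\frac{180625}{484} \approx 373.19$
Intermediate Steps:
$u = - \frac{15}{22}$ ($u = 30 \left(- \frac{1}{44}\right) = - \frac{15}{22} \approx -0.68182$)
$\left(u + C\right)^{2} = \left(- \frac{15}{22} + 20\right)^{2} = \left(\frac{425}{22}\right)^{2} = \frac{180625}{484}$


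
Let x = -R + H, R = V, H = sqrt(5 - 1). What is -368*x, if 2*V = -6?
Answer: -1840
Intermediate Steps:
H = 2 (H = sqrt(4) = 2)
V = -3 (V = (1/2)*(-6) = -3)
R = -3
x = 5 (x = -1*(-3) + 2 = 3 + 2 = 5)
-368*x = -368*5 = -1840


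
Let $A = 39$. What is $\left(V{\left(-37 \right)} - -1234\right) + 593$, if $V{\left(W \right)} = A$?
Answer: $1866$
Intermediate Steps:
$V{\left(W \right)} = 39$
$\left(V{\left(-37 \right)} - -1234\right) + 593 = \left(39 - -1234\right) + 593 = \left(39 + 1234\right) + 593 = 1273 + 593 = 1866$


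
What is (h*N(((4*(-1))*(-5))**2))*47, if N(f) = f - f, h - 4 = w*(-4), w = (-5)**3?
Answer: 0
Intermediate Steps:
w = -125
h = 504 (h = 4 - 125*(-4) = 4 + 500 = 504)
N(f) = 0
(h*N(((4*(-1))*(-5))**2))*47 = (504*0)*47 = 0*47 = 0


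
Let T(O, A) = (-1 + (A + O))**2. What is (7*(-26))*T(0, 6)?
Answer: -4550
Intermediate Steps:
T(O, A) = (-1 + A + O)**2
(7*(-26))*T(0, 6) = (7*(-26))*(-1 + 6 + 0)**2 = -182*5**2 = -182*25 = -4550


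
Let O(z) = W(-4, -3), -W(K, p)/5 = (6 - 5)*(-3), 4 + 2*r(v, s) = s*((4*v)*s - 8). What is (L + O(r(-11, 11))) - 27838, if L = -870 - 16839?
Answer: -45532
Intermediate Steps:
L = -17709
r(v, s) = -2 + s*(-8 + 4*s*v)/2 (r(v, s) = -2 + (s*((4*v)*s - 8))/2 = -2 + (s*(4*s*v - 8))/2 = -2 + (s*(-8 + 4*s*v))/2 = -2 + s*(-8 + 4*s*v)/2)
W(K, p) = 15 (W(K, p) = -5*(6 - 5)*(-3) = -5*(-3) = 15)
O(z) = 15
(L + O(r(-11, 11))) - 27838 = (-17709 + 15) - 27838 = -17694 - 27838 = -45532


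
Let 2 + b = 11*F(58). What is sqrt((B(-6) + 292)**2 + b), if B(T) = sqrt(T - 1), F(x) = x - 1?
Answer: sqrt(85882 + 584*I*sqrt(7)) ≈ 293.07 + 2.636*I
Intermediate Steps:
F(x) = -1 + x
B(T) = sqrt(-1 + T)
b = 625 (b = -2 + 11*(-1 + 58) = -2 + 11*57 = -2 + 627 = 625)
sqrt((B(-6) + 292)**2 + b) = sqrt((sqrt(-1 - 6) + 292)**2 + 625) = sqrt((sqrt(-7) + 292)**2 + 625) = sqrt((I*sqrt(7) + 292)**2 + 625) = sqrt((292 + I*sqrt(7))**2 + 625) = sqrt(625 + (292 + I*sqrt(7))**2)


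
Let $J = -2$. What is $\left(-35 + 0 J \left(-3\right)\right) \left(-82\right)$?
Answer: $2870$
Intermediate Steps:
$\left(-35 + 0 J \left(-3\right)\right) \left(-82\right) = \left(-35 + 0 \left(-2\right) \left(-3\right)\right) \left(-82\right) = \left(-35 + 0 \left(-3\right)\right) \left(-82\right) = \left(-35 + 0\right) \left(-82\right) = \left(-35\right) \left(-82\right) = 2870$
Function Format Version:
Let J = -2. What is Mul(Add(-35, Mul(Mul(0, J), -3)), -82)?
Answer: 2870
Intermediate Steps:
Mul(Add(-35, Mul(Mul(0, J), -3)), -82) = Mul(Add(-35, Mul(Mul(0, -2), -3)), -82) = Mul(Add(-35, Mul(0, -3)), -82) = Mul(Add(-35, 0), -82) = Mul(-35, -82) = 2870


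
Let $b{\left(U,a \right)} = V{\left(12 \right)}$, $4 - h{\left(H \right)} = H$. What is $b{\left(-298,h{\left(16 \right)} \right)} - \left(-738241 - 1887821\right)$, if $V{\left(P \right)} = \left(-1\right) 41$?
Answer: $2626021$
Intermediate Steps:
$h{\left(H \right)} = 4 - H$
$V{\left(P \right)} = -41$
$b{\left(U,a \right)} = -41$
$b{\left(-298,h{\left(16 \right)} \right)} - \left(-738241 - 1887821\right) = -41 - \left(-738241 - 1887821\right) = -41 - -2626062 = -41 + 2626062 = 2626021$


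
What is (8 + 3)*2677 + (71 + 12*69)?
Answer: 30346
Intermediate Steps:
(8 + 3)*2677 + (71 + 12*69) = 11*2677 + (71 + 828) = 29447 + 899 = 30346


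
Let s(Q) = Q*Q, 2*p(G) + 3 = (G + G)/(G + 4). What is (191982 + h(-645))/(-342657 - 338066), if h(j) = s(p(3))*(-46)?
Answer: -18809061/66710854 ≈ -0.28195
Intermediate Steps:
p(G) = -3/2 + G/(4 + G) (p(G) = -3/2 + ((G + G)/(G + 4))/2 = -3/2 + ((2*G)/(4 + G))/2 = -3/2 + (2*G/(4 + G))/2 = -3/2 + G/(4 + G))
s(Q) = Q²
h(j) = -5175/98 (h(j) = ((-12 - 1*3)/(2*(4 + 3)))²*(-46) = ((½)*(-12 - 3)/7)²*(-46) = ((½)*(⅐)*(-15))²*(-46) = (-15/14)²*(-46) = (225/196)*(-46) = -5175/98)
(191982 + h(-645))/(-342657 - 338066) = (191982 - 5175/98)/(-342657 - 338066) = (18809061/98)/(-680723) = (18809061/98)*(-1/680723) = -18809061/66710854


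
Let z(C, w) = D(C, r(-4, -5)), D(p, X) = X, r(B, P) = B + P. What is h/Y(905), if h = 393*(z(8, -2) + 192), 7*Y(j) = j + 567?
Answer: 503433/1472 ≈ 342.01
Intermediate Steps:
Y(j) = 81 + j/7 (Y(j) = (j + 567)/7 = (567 + j)/7 = 81 + j/7)
z(C, w) = -9 (z(C, w) = -4 - 5 = -9)
h = 71919 (h = 393*(-9 + 192) = 393*183 = 71919)
h/Y(905) = 71919/(81 + (⅐)*905) = 71919/(81 + 905/7) = 71919/(1472/7) = 71919*(7/1472) = 503433/1472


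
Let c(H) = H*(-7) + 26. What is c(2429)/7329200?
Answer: -16977/7329200 ≈ -0.0023164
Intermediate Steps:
c(H) = 26 - 7*H (c(H) = -7*H + 26 = 26 - 7*H)
c(2429)/7329200 = (26 - 7*2429)/7329200 = (26 - 17003)*(1/7329200) = -16977*1/7329200 = -16977/7329200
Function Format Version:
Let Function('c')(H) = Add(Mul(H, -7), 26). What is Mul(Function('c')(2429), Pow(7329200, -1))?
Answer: Rational(-16977, 7329200) ≈ -0.0023164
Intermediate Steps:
Function('c')(H) = Add(26, Mul(-7, H)) (Function('c')(H) = Add(Mul(-7, H), 26) = Add(26, Mul(-7, H)))
Mul(Function('c')(2429), Pow(7329200, -1)) = Mul(Add(26, Mul(-7, 2429)), Pow(7329200, -1)) = Mul(Add(26, -17003), Rational(1, 7329200)) = Mul(-16977, Rational(1, 7329200)) = Rational(-16977, 7329200)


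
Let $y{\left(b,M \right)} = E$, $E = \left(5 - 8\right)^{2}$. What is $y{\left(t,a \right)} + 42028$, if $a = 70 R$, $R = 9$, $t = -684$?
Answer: $42037$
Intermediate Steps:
$a = 630$ ($a = 70 \cdot 9 = 630$)
$E = 9$ ($E = \left(-3\right)^{2} = 9$)
$y{\left(b,M \right)} = 9$
$y{\left(t,a \right)} + 42028 = 9 + 42028 = 42037$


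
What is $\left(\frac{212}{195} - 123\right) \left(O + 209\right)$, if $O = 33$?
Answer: $- \frac{5753066}{195} \approx -29503.0$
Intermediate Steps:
$\left(\frac{212}{195} - 123\right) \left(O + 209\right) = \left(\frac{212}{195} - 123\right) \left(33 + 209\right) = \left(212 \cdot \frac{1}{195} - 123\right) 242 = \left(\frac{212}{195} - 123\right) 242 = \left(- \frac{23773}{195}\right) 242 = - \frac{5753066}{195}$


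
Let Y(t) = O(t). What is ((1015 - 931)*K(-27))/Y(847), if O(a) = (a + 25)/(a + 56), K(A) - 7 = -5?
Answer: 18963/109 ≈ 173.97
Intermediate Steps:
K(A) = 2 (K(A) = 7 - 5 = 2)
O(a) = (25 + a)/(56 + a)
Y(t) = (25 + t)/(56 + t)
((1015 - 931)*K(-27))/Y(847) = ((1015 - 931)*2)/(((25 + 847)/(56 + 847))) = (84*2)/((872/903)) = 168/(((1/903)*872)) = 168/(872/903) = 168*(903/872) = 18963/109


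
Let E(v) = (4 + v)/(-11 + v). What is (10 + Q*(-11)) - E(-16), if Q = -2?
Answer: 284/9 ≈ 31.556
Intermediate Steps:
E(v) = (4 + v)/(-11 + v)
(10 + Q*(-11)) - E(-16) = (10 - 2*(-11)) - (4 - 16)/(-11 - 16) = (10 + 22) - (-12)/(-27) = 32 - (-1)*(-12)/27 = 32 - 1*4/9 = 32 - 4/9 = 284/9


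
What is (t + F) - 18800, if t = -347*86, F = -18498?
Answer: -67140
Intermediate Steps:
t = -29842
(t + F) - 18800 = (-29842 - 18498) - 18800 = -48340 - 18800 = -67140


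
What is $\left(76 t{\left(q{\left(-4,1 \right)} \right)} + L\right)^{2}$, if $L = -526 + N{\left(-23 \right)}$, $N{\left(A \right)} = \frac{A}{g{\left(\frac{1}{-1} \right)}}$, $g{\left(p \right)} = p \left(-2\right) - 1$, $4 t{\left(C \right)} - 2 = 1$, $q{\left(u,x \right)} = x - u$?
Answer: $242064$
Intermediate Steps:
$t{\left(C \right)} = \frac{3}{4}$ ($t{\left(C \right)} = \frac{1}{2} + \frac{1}{4} \cdot 1 = \frac{1}{2} + \frac{1}{4} = \frac{3}{4}$)
$g{\left(p \right)} = -1 - 2 p$ ($g{\left(p \right)} = - 2 p - 1 = -1 - 2 p$)
$N{\left(A \right)} = A$ ($N{\left(A \right)} = \frac{A}{-1 - \frac{2}{-1}} = \frac{A}{-1 - -2} = \frac{A}{-1 + 2} = \frac{A}{1} = A 1 = A$)
$L = -549$ ($L = -526 - 23 = -549$)
$\left(76 t{\left(q{\left(-4,1 \right)} \right)} + L\right)^{2} = \left(76 \cdot \frac{3}{4} - 549\right)^{2} = \left(57 - 549\right)^{2} = \left(-492\right)^{2} = 242064$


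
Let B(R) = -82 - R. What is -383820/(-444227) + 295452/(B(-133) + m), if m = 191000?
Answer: 29225278632/12124287511 ≈ 2.4105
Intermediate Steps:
-383820/(-444227) + 295452/(B(-133) + m) = -383820/(-444227) + 295452/((-82 - 1*(-133)) + 191000) = -383820*(-1/444227) + 295452/((-82 + 133) + 191000) = 383820/444227 + 295452/(51 + 191000) = 383820/444227 + 295452/191051 = 29225278632/12124287511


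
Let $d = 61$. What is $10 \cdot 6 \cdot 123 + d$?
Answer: $7441$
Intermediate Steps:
$10 \cdot 6 \cdot 123 + d = 10 \cdot 6 \cdot 123 + 61 = 60 \cdot 123 + 61 = 7380 + 61 = 7441$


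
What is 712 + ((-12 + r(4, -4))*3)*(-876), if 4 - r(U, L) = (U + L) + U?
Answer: 32248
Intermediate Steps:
r(U, L) = 4 - L - 2*U (r(U, L) = 4 - ((U + L) + U) = 4 - ((L + U) + U) = 4 - (L + 2*U) = 4 + (-L - 2*U) = 4 - L - 2*U)
712 + ((-12 + r(4, -4))*3)*(-876) = 712 + ((-12 + (4 - 1*(-4) - 2*4))*3)*(-876) = 712 + ((-12 + (4 + 4 - 8))*3)*(-876) = 712 + ((-12 + 0)*3)*(-876) = 712 - 12*3*(-876) = 712 - 36*(-876) = 712 + 31536 = 32248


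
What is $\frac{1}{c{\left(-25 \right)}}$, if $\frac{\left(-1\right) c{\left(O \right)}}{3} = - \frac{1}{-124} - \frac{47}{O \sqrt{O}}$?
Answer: $- \frac{1937500}{101943627} - \frac{90334000 i}{101943627} \approx -0.019006 - 0.88612 i$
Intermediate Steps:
$c{\left(O \right)} = - \frac{3}{124} + \frac{141}{O^{\frac{3}{2}}}$ ($c{\left(O \right)} = - 3 \left(- \frac{1}{-124} - \frac{47}{O \sqrt{O}}\right) = - 3 \left(\left(-1\right) \left(- \frac{1}{124}\right) - \frac{47}{O^{\frac{3}{2}}}\right) = - 3 \left(\frac{1}{124} - \frac{47}{O^{\frac{3}{2}}}\right) = - \frac{3}{124} + \frac{141}{O^{\frac{3}{2}}}$)
$\frac{1}{c{\left(-25 \right)}} = \frac{1}{- \frac{3}{124} + \frac{141}{\left(-125\right) i}} = \frac{1}{- \frac{3}{124} + 141 \frac{i}{125}} = \frac{1}{- \frac{3}{124} + \frac{141 i}{125}} = \frac{240250000 \left(- \frac{3}{124} - \frac{141 i}{125}\right)}{305830881}$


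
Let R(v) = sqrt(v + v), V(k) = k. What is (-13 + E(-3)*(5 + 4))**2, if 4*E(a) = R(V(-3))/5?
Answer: 33557/200 - 117*I*sqrt(6)/10 ≈ 167.78 - 28.659*I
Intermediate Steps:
R(v) = sqrt(2)*sqrt(v) (R(v) = sqrt(2*v) = sqrt(2)*sqrt(v))
E(a) = I*sqrt(6)/20 (E(a) = ((sqrt(2)*sqrt(-3))/5)/4 = ((sqrt(2)*(I*sqrt(3)))*(1/5))/4 = ((I*sqrt(6))*(1/5))/4 = (I*sqrt(6)/5)/4 = I*sqrt(6)/20)
(-13 + E(-3)*(5 + 4))**2 = (-13 + (I*sqrt(6)/20)*(5 + 4))**2 = (-13 + (I*sqrt(6)/20)*9)**2 = (-13 + 9*I*sqrt(6)/20)**2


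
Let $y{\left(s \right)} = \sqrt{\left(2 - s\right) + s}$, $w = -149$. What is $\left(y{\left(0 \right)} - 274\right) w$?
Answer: $40826 - 149 \sqrt{2} \approx 40615.0$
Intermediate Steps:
$y{\left(s \right)} = \sqrt{2}$
$\left(y{\left(0 \right)} - 274\right) w = \left(\sqrt{2} - 274\right) \left(-149\right) = \left(-274 + \sqrt{2}\right) \left(-149\right) = 40826 - 149 \sqrt{2}$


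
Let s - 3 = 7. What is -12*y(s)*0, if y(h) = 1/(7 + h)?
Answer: 0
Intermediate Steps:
s = 10 (s = 3 + 7 = 10)
-12*y(s)*0 = -12/(7 + 10)*0 = -12/17*0 = 0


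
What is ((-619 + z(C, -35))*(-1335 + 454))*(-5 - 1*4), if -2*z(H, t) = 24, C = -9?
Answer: -5003199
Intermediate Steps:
z(H, t) = -12 (z(H, t) = -1/2*24 = -12)
((-619 + z(C, -35))*(-1335 + 454))*(-5 - 1*4) = ((-619 - 12)*(-1335 + 454))*(-5 - 1*4) = (-631*(-881))*(-5 - 4) = 555911*(-9) = -5003199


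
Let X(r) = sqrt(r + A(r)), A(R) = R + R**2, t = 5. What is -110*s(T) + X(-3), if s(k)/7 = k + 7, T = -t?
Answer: -1540 + sqrt(3) ≈ -1538.3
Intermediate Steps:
T = -5 (T = -1*5 = -5)
s(k) = 49 + 7*k (s(k) = 7*(k + 7) = 7*(7 + k) = 49 + 7*k)
X(r) = sqrt(r + r*(1 + r))
-110*s(T) + X(-3) = -110*(49 + 7*(-5)) + sqrt(-3*(2 - 3)) = -110*(49 - 35) + sqrt(-3*(-1)) = -110*14 + sqrt(3) = -1540 + sqrt(3)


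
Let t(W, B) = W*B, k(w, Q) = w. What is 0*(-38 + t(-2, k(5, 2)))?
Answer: 0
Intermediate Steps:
t(W, B) = B*W
0*(-38 + t(-2, k(5, 2))) = 0*(-38 + 5*(-2)) = 0*(-38 - 10) = 0*(-48) = 0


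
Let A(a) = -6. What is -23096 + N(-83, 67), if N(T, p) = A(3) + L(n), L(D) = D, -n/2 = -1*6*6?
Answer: -23030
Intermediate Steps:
n = 72 (n = -2*(-1*6)*6 = -(-12)*6 = -2*(-36) = 72)
N(T, p) = 66 (N(T, p) = -6 + 72 = 66)
-23096 + N(-83, 67) = -23096 + 66 = -23030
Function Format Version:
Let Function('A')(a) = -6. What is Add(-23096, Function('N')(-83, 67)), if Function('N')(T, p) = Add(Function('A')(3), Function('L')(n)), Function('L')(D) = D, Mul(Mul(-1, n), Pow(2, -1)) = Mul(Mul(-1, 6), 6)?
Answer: -23030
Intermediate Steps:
n = 72 (n = Mul(-2, Mul(Mul(-1, 6), 6)) = Mul(-2, Mul(-6, 6)) = Mul(-2, -36) = 72)
Function('N')(T, p) = 66 (Function('N')(T, p) = Add(-6, 72) = 66)
Add(-23096, Function('N')(-83, 67)) = Add(-23096, 66) = -23030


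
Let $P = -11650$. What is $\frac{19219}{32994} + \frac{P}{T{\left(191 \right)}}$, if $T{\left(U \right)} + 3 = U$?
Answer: $- \frac{1012678}{16497} \approx -61.386$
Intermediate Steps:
$T{\left(U \right)} = -3 + U$
$\frac{19219}{32994} + \frac{P}{T{\left(191 \right)}} = \frac{19219}{32994} - \frac{11650}{-3 + 191} = 19219 \cdot \frac{1}{32994} - \frac{11650}{188} = \frac{19219}{32994} - \frac{5825}{94} = - \frac{1012678}{16497}$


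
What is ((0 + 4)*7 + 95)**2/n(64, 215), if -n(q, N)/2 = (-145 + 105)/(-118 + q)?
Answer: -408483/40 ≈ -10212.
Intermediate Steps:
n(q, N) = 80/(-118 + q) (n(q, N) = -2*(-145 + 105)/(-118 + q) = -(-80)/(-118 + q) = 80/(-118 + q))
((0 + 4)*7 + 95)**2/n(64, 215) = ((0 + 4)*7 + 95)**2/((80/(-118 + 64))) = (4*7 + 95)**2/((80/(-54))) = (28 + 95)**2/((80*(-1/54))) = 123**2/(-40/27) = 15129*(-27/40) = -408483/40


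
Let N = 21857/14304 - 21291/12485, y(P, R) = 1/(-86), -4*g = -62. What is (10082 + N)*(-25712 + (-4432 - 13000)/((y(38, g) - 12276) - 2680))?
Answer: -1860653666626663025371/7178113402515 ≈ -2.5921e+8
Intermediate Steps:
g = 31/2 (g = -1/4*(-62) = 31/2 ≈ 15.500)
y(P, R) = -1/86
N = -31661819/178585440 (N = 21857*(1/14304) - 21291*1/12485 = 21857/14304 - 21291/12485 = -31661819/178585440 ≈ -0.17729)
(10082 + N)*(-25712 + (-4432 - 13000)/((y(38, g) - 12276) - 2680)) = (10082 - 31661819/178585440)*(-25712 + (-4432 - 13000)/((-1/86 - 12276) - 2680)) = 1800466744261*(-25712 - 17432/(-1055737/86 - 2680))/178585440 = 1800466744261*(-25712 - 17432/(-1286217/86))/178585440 = 1800466744261*(-25712 - 17432*(-86/1286217))/178585440 = 1800466744261*(-25712 + 1499152/1286217)/178585440 = (1800466744261/178585440)*(-33069712352/1286217) = -1860653666626663025371/7178113402515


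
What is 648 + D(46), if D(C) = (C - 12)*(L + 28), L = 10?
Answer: 1940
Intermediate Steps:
D(C) = -456 + 38*C (D(C) = (C - 12)*(10 + 28) = (-12 + C)*38 = -456 + 38*C)
648 + D(46) = 648 + (-456 + 38*46) = 648 + (-456 + 1748) = 648 + 1292 = 1940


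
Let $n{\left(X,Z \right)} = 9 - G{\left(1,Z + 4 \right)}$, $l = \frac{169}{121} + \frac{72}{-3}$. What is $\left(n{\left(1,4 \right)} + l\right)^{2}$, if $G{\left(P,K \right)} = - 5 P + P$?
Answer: $\frac{1350244}{14641} \approx 92.224$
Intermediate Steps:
$l = - \frac{2735}{121}$ ($l = 169 \cdot \frac{1}{121} + 72 \left(- \frac{1}{3}\right) = \frac{169}{121} - 24 = - \frac{2735}{121} \approx -22.603$)
$G{\left(P,K \right)} = - 4 P$
$n{\left(X,Z \right)} = 13$ ($n{\left(X,Z \right)} = 9 - \left(-4\right) 1 = 9 - -4 = 9 + 4 = 13$)
$\left(n{\left(1,4 \right)} + l\right)^{2} = \left(13 - \frac{2735}{121}\right)^{2} = \left(- \frac{1162}{121}\right)^{2} = \frac{1350244}{14641}$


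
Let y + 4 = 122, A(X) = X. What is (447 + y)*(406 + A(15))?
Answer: 237865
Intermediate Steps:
y = 118 (y = -4 + 122 = 118)
(447 + y)*(406 + A(15)) = (447 + 118)*(406 + 15) = 565*421 = 237865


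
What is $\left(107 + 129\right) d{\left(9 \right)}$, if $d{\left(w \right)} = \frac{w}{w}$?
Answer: $236$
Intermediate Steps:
$d{\left(w \right)} = 1$
$\left(107 + 129\right) d{\left(9 \right)} = \left(107 + 129\right) 1 = 236 \cdot 1 = 236$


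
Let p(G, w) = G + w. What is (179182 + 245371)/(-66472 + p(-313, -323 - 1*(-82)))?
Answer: -424553/67026 ≈ -6.3342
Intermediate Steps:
(179182 + 245371)/(-66472 + p(-313, -323 - 1*(-82))) = (179182 + 245371)/(-66472 + (-313 + (-323 - 1*(-82)))) = 424553/(-66472 + (-313 + (-323 + 82))) = 424553/(-66472 + (-313 - 241)) = 424553/(-66472 - 554) = 424553/(-67026) = 424553*(-1/67026) = -424553/67026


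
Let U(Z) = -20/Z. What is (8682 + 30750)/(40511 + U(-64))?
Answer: 630912/648181 ≈ 0.97336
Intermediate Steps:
(8682 + 30750)/(40511 + U(-64)) = (8682 + 30750)/(40511 - 20/(-64)) = 39432/(40511 - 20*(-1/64)) = 39432/(40511 + 5/16) = 39432/(648181/16) = 39432*(16/648181) = 630912/648181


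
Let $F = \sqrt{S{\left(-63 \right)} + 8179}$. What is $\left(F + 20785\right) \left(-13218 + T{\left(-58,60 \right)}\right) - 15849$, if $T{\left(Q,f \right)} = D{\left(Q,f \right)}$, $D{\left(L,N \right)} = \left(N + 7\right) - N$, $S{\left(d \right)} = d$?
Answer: $-274606484 - 26422 \sqrt{2029} \approx -2.758 \cdot 10^{8}$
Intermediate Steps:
$D{\left(L,N \right)} = 7$ ($D{\left(L,N \right)} = \left(7 + N\right) - N = 7$)
$F = 2 \sqrt{2029}$ ($F = \sqrt{-63 + 8179} = \sqrt{8116} = 2 \sqrt{2029} \approx 90.089$)
$T{\left(Q,f \right)} = 7$
$\left(F + 20785\right) \left(-13218 + T{\left(-58,60 \right)}\right) - 15849 = \left(2 \sqrt{2029} + 20785\right) \left(-13218 + 7\right) - 15849 = \left(20785 + 2 \sqrt{2029}\right) \left(-13211\right) - 15849 = \left(-274590635 - 26422 \sqrt{2029}\right) - 15849 = -274606484 - 26422 \sqrt{2029}$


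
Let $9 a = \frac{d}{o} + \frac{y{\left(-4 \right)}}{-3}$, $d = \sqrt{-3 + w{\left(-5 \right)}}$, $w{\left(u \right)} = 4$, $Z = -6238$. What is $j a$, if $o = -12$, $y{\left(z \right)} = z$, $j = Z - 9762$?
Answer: $- \frac{20000}{9} \approx -2222.2$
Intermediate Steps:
$d = 1$ ($d = \sqrt{-3 + 4} = \sqrt{1} = 1$)
$j = -16000$ ($j = -6238 - 9762 = -16000$)
$a = \frac{5}{36}$ ($a = \frac{1 \frac{1}{-12} - \frac{4}{-3}}{9} = \frac{1 \left(- \frac{1}{12}\right) - - \frac{4}{3}}{9} = \frac{- \frac{1}{12} + \frac{4}{3}}{9} = \frac{1}{9} \cdot \frac{5}{4} = \frac{5}{36} \approx 0.13889$)
$j a = \left(-16000\right) \frac{5}{36} = - \frac{20000}{9}$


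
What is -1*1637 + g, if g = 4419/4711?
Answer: -7707488/4711 ≈ -1636.1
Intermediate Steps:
g = 4419/4711 (g = 4419*(1/4711) = 4419/4711 ≈ 0.93802)
-1*1637 + g = -1*1637 + 4419/4711 = -1637 + 4419/4711 = -7707488/4711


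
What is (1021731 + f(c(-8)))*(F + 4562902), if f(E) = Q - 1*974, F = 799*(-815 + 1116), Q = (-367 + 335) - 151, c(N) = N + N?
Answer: 4902226172174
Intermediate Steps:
c(N) = 2*N
Q = -183 (Q = -32 - 151 = -183)
F = 240499 (F = 799*301 = 240499)
f(E) = -1157 (f(E) = -183 - 1*974 = -183 - 974 = -1157)
(1021731 + f(c(-8)))*(F + 4562902) = (1021731 - 1157)*(240499 + 4562902) = 1020574*4803401 = 4902226172174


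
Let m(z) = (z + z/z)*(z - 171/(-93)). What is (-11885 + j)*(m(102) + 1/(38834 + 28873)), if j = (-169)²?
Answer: 374355018645080/2098917 ≈ 1.7836e+8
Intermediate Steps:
m(z) = (1 + z)*(57/31 + z) (m(z) = (z + 1)*(z - 171*(-1/93)) = (1 + z)*(z + 57/31) = (1 + z)*(57/31 + z))
j = 28561
(-11885 + j)*(m(102) + 1/(38834 + 28873)) = (-11885 + 28561)*((57/31 + 102² + (88/31)*102) + 1/(38834 + 28873)) = 16676*((57/31 + 10404 + 8976/31) + 1/67707) = 16676*(331557/31 + 1/67707) = 16676*(22448729830/2098917) = 374355018645080/2098917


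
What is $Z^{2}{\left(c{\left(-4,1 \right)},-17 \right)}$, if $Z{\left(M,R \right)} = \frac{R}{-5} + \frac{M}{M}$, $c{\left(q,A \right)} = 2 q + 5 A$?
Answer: $\frac{484}{25} \approx 19.36$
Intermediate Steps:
$Z{\left(M,R \right)} = 1 - \frac{R}{5}$ ($Z{\left(M,R \right)} = R \left(- \frac{1}{5}\right) + 1 = - \frac{R}{5} + 1 = 1 - \frac{R}{5}$)
$Z^{2}{\left(c{\left(-4,1 \right)},-17 \right)} = \left(1 - - \frac{17}{5}\right)^{2} = \left(1 + \frac{17}{5}\right)^{2} = \left(\frac{22}{5}\right)^{2} = \frac{484}{25}$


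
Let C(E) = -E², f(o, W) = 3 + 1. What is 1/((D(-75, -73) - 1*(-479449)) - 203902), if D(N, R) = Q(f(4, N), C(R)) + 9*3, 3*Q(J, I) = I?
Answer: 3/821393 ≈ 3.6523e-6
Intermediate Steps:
f(o, W) = 4
Q(J, I) = I/3
D(N, R) = 27 - R²/3 (D(N, R) = (-R²)/3 + 9*3 = -R²/3 + 27 = 27 - R²/3)
1/((D(-75, -73) - 1*(-479449)) - 203902) = 1/(((27 - ⅓*(-73)²) - 1*(-479449)) - 203902) = 1/(((27 - ⅓*5329) + 479449) - 203902) = 1/(((27 - 5329/3) + 479449) - 203902) = 1/((-5248/3 + 479449) - 203902) = 1/(1433099/3 - 203902) = 1/(821393/3) = 3/821393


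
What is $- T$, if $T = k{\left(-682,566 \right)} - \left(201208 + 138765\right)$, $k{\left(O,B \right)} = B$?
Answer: $339407$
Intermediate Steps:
$T = -339407$ ($T = 566 - \left(201208 + 138765\right) = 566 - 339973 = -339407$)
$- T = \left(-1\right) \left(-339407\right) = 339407$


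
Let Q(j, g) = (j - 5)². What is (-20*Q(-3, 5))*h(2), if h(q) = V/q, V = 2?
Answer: -1280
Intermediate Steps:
Q(j, g) = (-5 + j)²
h(q) = 2/q
(-20*Q(-3, 5))*h(2) = (-20*(-5 - 3)²)*(2/2) = (-20*(-8)²)*(2*(½)) = -20*64*1 = -1280*1 = -1280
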